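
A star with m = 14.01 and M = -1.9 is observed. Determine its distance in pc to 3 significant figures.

1.52×10^4 pc

m − M = 5 log₁₀(d/10 pc)
14.01 − (-1.9) = 15.91 = 5 log₁₀(d/10)
d = 10 × 10^(15.91/5) = 10 × 10^3.182 = 1.521×10^4 pc.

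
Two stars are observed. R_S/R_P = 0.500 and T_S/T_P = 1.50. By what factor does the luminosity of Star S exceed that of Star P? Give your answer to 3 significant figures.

1.27

From the Stefan–Boltzmann law, L ∝ R²T⁴, so
L_S/L_P = (R_S/R_P)² (T_S/T_P)⁴ = (0.500)² × (1.50)⁴ = 0.2500 × 5.062 = 1.266.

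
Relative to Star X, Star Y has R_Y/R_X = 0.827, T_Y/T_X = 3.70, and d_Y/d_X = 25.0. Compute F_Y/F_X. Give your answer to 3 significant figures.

0.205

L_Y/L_X = (R_Y/R_X)²(T_Y/T_X)⁴ = (0.827)² × (3.70)⁴ = 128.2.
F_Y/F_X = (L_Y/L_X)/(d_Y/d_X)² = 128.2 / (25.0)² = 0.2051.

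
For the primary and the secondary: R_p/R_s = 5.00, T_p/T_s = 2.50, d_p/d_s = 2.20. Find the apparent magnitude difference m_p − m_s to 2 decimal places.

L_p/L_s = (5.00)²(2.50)⁴ = 976.6.
F_p/F_s = (L_p/L_s)/(d_p/d_s)² = 976.6/4.840 = 201.8.
m_p − m_s = −2.5 log₁₀(201.8) = -5.76.

-5.76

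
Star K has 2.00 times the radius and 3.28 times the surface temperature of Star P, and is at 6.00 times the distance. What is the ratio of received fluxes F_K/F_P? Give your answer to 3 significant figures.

12.9

L_K/L_P = (R_K/R_P)²(T_K/T_P)⁴ = (2.00)² × (3.28)⁴ = 463.0.
F_K/F_P = (L_K/L_P)/(d_K/d_P)² = 463.0 / (6.00)² = 12.86.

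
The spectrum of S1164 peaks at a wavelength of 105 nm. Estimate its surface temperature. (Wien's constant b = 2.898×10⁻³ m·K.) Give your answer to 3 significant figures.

T = b/λ_max = 2.898×10⁻³ / (105×10⁻⁹) = 2.760×10^4 K.

2.76×10^4 K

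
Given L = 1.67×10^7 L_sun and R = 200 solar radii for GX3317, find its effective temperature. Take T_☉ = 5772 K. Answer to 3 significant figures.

T/T_☉ = (L/L_☉)^(1/4) / (R/R_☉)^(1/2)
T = 5772 × (1.67×10^7)^(1/4) / √(200) = 5772 × 63.93 / 14.14 = 2.609×10^4 K.

2.61×10^4 K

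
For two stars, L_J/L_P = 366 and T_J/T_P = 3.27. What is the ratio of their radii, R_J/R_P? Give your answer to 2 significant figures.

L ∝ R²T⁴ gives R ∝ √L / T², so
R_J/R_P = √(366) / (3.27)² = 19.13 / 10.69 = 1.789.

1.8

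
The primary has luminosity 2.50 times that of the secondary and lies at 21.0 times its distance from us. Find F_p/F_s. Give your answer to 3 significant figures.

F = L/(4πd²), so F_p/F_s = (L_p/L_s) / (d_p/d_s)²
= 2.50 / (21.0)² = 2.50 / 441.0 = 0.005669.

0.00567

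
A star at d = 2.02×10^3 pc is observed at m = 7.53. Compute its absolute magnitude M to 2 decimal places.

M = m − 5 log₁₀(d/10 pc) = 7.53 − 5 log₁₀(2.02×10^3/10)
  = 7.53 − 5 × 2.305 = 7.53 − 11.53 = -4.00.

-4.00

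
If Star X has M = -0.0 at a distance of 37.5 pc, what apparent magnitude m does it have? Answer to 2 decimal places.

2.87

m = M + 5 log₁₀(d/10 pc) = -0.0 + 5 log₁₀(37.5/10)
  = -0.0 + 5 × 0.574 = -0.0 + 2.87 = 2.87.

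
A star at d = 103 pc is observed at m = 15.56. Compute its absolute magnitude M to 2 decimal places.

10.50

M = m − 5 log₁₀(d/10 pc) = 15.56 − 5 log₁₀(103/10)
  = 15.56 − 5 × 1.013 = 15.56 − 5.06 = 10.50.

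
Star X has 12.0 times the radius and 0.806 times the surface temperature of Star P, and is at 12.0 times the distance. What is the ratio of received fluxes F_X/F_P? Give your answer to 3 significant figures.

L_X/L_P = (R_X/R_P)²(T_X/T_P)⁴ = (12.0)² × (0.806)⁴ = 60.77.
F_X/F_P = (L_X/L_P)/(d_X/d_P)² = 60.77 / (12.0)² = 0.4220.

0.422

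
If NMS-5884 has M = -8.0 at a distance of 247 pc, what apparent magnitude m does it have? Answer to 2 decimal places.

-1.04

m = M + 5 log₁₀(d/10 pc) = -8.0 + 5 log₁₀(247/10)
  = -8.0 + 5 × 1.393 = -8.0 + 6.96 = -1.04.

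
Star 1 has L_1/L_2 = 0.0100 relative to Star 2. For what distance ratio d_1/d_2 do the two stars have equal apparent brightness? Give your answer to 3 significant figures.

0.100

Equal flux requires L_1/d_1² = L_2/d_2², so d_1/d_2 = √(L_1/L_2)
= √(0.0100) = 0.1000.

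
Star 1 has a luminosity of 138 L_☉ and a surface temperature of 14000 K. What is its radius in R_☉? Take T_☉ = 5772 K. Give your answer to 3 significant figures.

2.00 R_☉

R/R_☉ = √(L/L_☉) / (T/T_☉)² = √(138) / (2.426)²
       = 11.75 / 5.883 = 1.997.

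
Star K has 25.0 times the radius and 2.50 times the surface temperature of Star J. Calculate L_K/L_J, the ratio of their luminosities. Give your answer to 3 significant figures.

2.44×10^4

From the Stefan–Boltzmann law, L ∝ R²T⁴, so
L_K/L_J = (R_K/R_J)² (T_K/T_J)⁴ = (25.0)² × (2.50)⁴ = 625.0 × 39.06 = 2.441×10^4.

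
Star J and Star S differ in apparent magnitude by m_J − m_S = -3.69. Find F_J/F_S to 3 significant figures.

F_J/F_S = 10^(−(m_J − m_S)/2.5) = 10^(3.69/2.5) = 10^1.476 = 29.92.

29.9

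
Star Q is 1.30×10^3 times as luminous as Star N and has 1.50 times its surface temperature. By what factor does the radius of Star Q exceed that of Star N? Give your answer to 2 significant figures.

16

L ∝ R²T⁴ gives R ∝ √L / T², so
R_Q/R_N = √(1.30×10^3) / (1.50)² = 36.06 / 2.250 = 16.02.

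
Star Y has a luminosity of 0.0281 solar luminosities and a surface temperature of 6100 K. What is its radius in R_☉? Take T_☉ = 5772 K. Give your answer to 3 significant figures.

R/R_☉ = √(L/L_☉) / (T/T_☉)² = √(0.0281) / (1.057)²
       = 0.1676 / 1.117 = 0.1501.

0.150 R_☉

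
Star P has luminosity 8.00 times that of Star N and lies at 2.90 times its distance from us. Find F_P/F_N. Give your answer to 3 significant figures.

0.951

F = L/(4πd²), so F_P/F_N = (L_P/L_N) / (d_P/d_N)²
= 8.00 / (2.90)² = 8.00 / 8.410 = 0.9512.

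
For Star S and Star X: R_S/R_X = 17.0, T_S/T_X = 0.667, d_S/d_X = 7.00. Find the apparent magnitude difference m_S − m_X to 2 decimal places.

L_S/L_X = (17.0)²(0.667)⁴ = 57.20.
F_S/F_X = (L_S/L_X)/(d_S/d_X)² = 57.20/49.00 = 1.167.
m_S − m_X = −2.5 log₁₀(1.167) = -0.17.

-0.17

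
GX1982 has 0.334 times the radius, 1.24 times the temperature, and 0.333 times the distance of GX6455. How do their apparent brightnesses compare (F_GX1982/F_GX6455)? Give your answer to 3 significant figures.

L_GX1982/L_GX6455 = (R_GX1982/R_GX6455)²(T_GX1982/T_GX6455)⁴ = (0.334)² × (1.24)⁴ = 0.2637.
F_GX1982/F_GX6455 = (L_GX1982/L_GX6455)/(d_GX1982/d_GX6455)² = 0.2637 / (0.333)² = 2.378.

2.38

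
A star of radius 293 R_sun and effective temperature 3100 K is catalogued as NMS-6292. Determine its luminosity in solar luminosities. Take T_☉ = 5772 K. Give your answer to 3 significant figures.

L/L_☉ = (R/R_☉)² (T/T_☉)⁴ = (293)² × (3100/5772)⁴
       = 8.585×10^4 × (0.5371)⁴ = 8.585×10^4 × 0.08320 = 7143.

7.14×10^3 solar luminosities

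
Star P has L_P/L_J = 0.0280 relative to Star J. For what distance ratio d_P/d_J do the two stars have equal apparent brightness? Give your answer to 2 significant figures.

0.17

Equal flux requires L_P/d_P² = L_J/d_J², so d_P/d_J = √(L_P/L_J)
= √(0.0280) = 0.1673.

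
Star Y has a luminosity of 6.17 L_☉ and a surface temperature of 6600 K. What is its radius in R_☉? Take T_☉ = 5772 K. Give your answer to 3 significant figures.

1.90 R_☉

R/R_☉ = √(L/L_☉) / (T/T_☉)² = √(6.17) / (1.143)²
       = 2.484 / 1.307 = 1.900.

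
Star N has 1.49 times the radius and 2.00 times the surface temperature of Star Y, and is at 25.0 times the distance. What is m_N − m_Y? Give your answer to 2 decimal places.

L_N/L_Y = (1.49)²(2.00)⁴ = 35.52.
F_N/F_Y = (L_N/L_Y)/(d_N/d_Y)² = 35.52/625.0 = 0.05683.
m_N − m_Y = −2.5 log₁₀(0.05683) = 3.11.

3.11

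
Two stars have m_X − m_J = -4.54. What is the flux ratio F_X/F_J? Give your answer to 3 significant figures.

65.5

F_X/F_J = 10^(−(m_X − m_J)/2.5) = 10^(4.54/2.5) = 10^1.816 = 65.46.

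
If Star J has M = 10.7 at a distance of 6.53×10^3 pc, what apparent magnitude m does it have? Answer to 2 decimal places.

m = M + 5 log₁₀(d/10 pc) = 10.7 + 5 log₁₀(6.53×10^3/10)
  = 10.7 + 5 × 2.815 = 10.7 + 14.07 = 24.77.

24.77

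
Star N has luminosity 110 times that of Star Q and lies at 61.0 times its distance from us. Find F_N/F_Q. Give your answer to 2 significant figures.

F = L/(4πd²), so F_N/F_Q = (L_N/L_Q) / (d_N/d_Q)²
= 110 / (61.0)² = 110 / 3721 = 0.02956.

0.030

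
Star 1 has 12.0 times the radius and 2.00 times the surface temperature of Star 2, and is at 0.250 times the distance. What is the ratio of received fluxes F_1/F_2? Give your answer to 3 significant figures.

3.69×10^4

L_1/L_2 = (R_1/R_2)²(T_1/T_2)⁴ = (12.0)² × (2.00)⁴ = 2304.
F_1/F_2 = (L_1/L_2)/(d_1/d_2)² = 2304 / (0.250)² = 3.686×10^4.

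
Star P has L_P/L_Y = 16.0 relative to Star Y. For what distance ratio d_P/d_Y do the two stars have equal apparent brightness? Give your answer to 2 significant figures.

Equal flux requires L_P/d_P² = L_Y/d_Y², so d_P/d_Y = √(L_P/L_Y)
= √(16.0) = 4.000.

4.0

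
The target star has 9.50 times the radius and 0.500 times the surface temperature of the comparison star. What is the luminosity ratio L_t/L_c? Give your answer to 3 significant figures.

From the Stefan–Boltzmann law, L ∝ R²T⁴, so
L_t/L_c = (R_t/R_c)² (T_t/T_c)⁴ = (9.50)² × (0.500)⁴ = 90.25 × 0.06250 = 5.641.

5.64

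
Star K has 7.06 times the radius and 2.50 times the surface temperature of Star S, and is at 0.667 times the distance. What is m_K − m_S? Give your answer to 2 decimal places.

L_K/L_S = (7.06)²(2.50)⁴ = 1947.
F_K/F_S = (L_K/L_S)/(d_K/d_S)² = 1947/0.4449 = 4376.
m_K − m_S = −2.5 log₁₀(4376) = -9.10.

-9.10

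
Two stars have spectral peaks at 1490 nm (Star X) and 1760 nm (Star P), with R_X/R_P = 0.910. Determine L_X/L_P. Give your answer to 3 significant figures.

1.61

Wien's law gives T ∝ 1/λ_max, so T_X/T_P = λ_P/λ_X = 1760/1490 = 1.181.
Then L ∝ R²T⁴ gives L_X/L_P = (0.910)² × (1.181)⁴ = 0.8281 × 1.947 = 1.612.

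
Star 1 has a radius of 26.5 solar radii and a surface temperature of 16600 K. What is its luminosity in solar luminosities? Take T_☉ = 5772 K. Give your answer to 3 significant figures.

L/L_☉ = (R/R_☉)² (T/T_☉)⁴ = (26.5)² × (16600/5772)⁴
       = 702.2 × (2.876)⁴ = 702.2 × 68.41 = 4.804×10^4.

4.80×10^4 solar luminosities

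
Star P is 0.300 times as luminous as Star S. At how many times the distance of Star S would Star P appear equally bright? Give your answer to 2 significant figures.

Equal flux requires L_P/d_P² = L_S/d_S², so d_P/d_S = √(L_P/L_S)
= √(0.300) = 0.5477.

0.55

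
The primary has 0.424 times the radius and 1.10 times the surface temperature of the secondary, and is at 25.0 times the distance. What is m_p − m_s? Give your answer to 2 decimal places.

L_p/L_s = (0.424)²(1.10)⁴ = 0.2632.
F_p/F_s = (L_p/L_s)/(d_p/d_s)² = 0.2632/625.0 = 4.211×10^-4.
m_p − m_s = −2.5 log₁₀(4.211×10^-4) = 8.44.

8.44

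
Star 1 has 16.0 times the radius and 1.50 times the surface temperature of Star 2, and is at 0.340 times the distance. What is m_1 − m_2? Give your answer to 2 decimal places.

-10.12

L_1/L_2 = (16.0)²(1.50)⁴ = 1296.
F_1/F_2 = (L_1/L_2)/(d_1/d_2)² = 1296/0.1156 = 1.121×10^4.
m_1 − m_2 = −2.5 log₁₀(1.121×10^4) = -10.12.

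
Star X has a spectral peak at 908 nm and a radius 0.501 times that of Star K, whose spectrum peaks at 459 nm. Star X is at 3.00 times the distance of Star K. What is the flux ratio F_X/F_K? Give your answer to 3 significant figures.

Wien's law: T_X/T_K = λ_K/λ_X = 459/908 = 0.5055.
L_X/L_K = (R_X/R_K)²(T_X/T_K)⁴ = (0.501)²(0.5055)⁴ = 0.01639.
F_X/F_K = (L_X/L_K)/(d_X/d_K)² = 0.01639/(3.00)² = 0.001821.

0.00182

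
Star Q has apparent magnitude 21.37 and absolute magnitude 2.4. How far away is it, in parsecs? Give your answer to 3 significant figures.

m − M = 5 log₁₀(d/10 pc)
21.37 − (2.4) = 18.97 = 5 log₁₀(d/10)
d = 10 × 10^(18.97/5) = 10 × 10^3.794 = 6.223×10^4 pc.

6.22×10^4 pc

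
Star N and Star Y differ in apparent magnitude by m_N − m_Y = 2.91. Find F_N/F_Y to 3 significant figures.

F_N/F_Y = 10^(−(m_N − m_Y)/2.5) = 10^(-2.91/2.5) = 10^-1.164 = 0.06855.

0.0685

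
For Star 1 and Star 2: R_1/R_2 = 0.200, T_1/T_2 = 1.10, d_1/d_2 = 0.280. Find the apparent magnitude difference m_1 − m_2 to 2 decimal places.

0.32

L_1/L_2 = (0.200)²(1.10)⁴ = 0.05856.
F_1/F_2 = (L_1/L_2)/(d_1/d_2)² = 0.05856/0.07840 = 0.7470.
m_1 − m_2 = −2.5 log₁₀(0.7470) = 0.32.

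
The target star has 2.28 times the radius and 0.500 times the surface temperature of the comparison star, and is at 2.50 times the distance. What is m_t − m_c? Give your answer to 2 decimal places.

3.21

L_t/L_c = (2.28)²(0.500)⁴ = 0.3249.
F_t/F_c = (L_t/L_c)/(d_t/d_c)² = 0.3249/6.250 = 0.05198.
m_t − m_c = −2.5 log₁₀(0.05198) = 3.21.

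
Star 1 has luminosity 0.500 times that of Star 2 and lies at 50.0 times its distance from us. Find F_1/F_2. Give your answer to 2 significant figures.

2.0×10^-4

F = L/(4πd²), so F_1/F_2 = (L_1/L_2) / (d_1/d_2)²
= 0.500 / (50.0)² = 0.500 / 2500 = 2.000×10^-4.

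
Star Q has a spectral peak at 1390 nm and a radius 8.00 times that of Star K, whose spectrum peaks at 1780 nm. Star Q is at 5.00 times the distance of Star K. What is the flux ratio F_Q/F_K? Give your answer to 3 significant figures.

Wien's law: T_Q/T_K = λ_K/λ_Q = 1780/1390 = 1.281.
L_Q/L_K = (R_Q/R_K)²(T_Q/T_K)⁴ = (8.00)²(1.281)⁴ = 172.1.
F_Q/F_K = (L_Q/L_K)/(d_Q/d_K)² = 172.1/(5.00)² = 6.884.

6.88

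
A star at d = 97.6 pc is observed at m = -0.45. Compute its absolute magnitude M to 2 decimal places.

-5.40

M = m − 5 log₁₀(d/10 pc) = -0.45 − 5 log₁₀(97.6/10)
  = -0.45 − 5 × 0.989 = -0.45 − 4.95 = -5.40.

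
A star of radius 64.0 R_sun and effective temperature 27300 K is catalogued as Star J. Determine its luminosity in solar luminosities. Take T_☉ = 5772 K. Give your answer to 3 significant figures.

2.05×10^6 solar luminosities

L/L_☉ = (R/R_☉)² (T/T_☉)⁴ = (64.0)² × (27300/5772)⁴
       = 4096 × (4.730)⁴ = 4096 × 500.4 = 2.050×10^6.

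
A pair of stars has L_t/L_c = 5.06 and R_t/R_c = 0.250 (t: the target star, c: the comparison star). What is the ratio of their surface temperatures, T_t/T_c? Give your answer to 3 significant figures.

L ∝ R²T⁴ gives T ∝ (L/R²)^(1/4), so
T_t/T_c = (5.06 / 0.250²)^(1/4) = (80.96)^(1/4) = 3.000.

3.00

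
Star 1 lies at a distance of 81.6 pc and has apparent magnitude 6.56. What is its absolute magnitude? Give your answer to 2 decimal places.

M = m − 5 log₁₀(d/10 pc) = 6.56 − 5 log₁₀(81.6/10)
  = 6.56 − 5 × 0.912 = 6.56 − 4.56 = 2.00.

2.00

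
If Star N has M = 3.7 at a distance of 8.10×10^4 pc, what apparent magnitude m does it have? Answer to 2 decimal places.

m = M + 5 log₁₀(d/10 pc) = 3.7 + 5 log₁₀(8.10×10^4/10)
  = 3.7 + 5 × 3.908 = 3.7 + 19.54 = 23.24.

23.24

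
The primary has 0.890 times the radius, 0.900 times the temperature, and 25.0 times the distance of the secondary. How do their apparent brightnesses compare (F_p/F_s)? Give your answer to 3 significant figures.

L_p/L_s = (R_p/R_s)²(T_p/T_s)⁴ = (0.890)² × (0.900)⁴ = 0.5197.
F_p/F_s = (L_p/L_s)/(d_p/d_s)² = 0.5197 / (25.0)² = 8.315×10^-4.

8.32×10^-4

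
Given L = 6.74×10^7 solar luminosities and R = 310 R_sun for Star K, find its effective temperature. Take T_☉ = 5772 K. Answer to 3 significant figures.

T/T_☉ = (L/L_☉)^(1/4) / (R/R_☉)^(1/2)
T = 5772 × (6.74×10^7)^(1/4) / √(310) = 5772 × 90.61 / 17.61 = 2.970×10^4 K.

2.97×10^4 K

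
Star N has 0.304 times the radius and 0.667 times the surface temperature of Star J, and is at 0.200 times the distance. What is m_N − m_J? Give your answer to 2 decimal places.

L_N/L_J = (0.304)²(0.667)⁴ = 0.01829.
F_N/F_J = (L_N/L_J)/(d_N/d_J)² = 0.01829/0.04000 = 0.4573.
m_N − m_J = −2.5 log₁₀(0.4573) = 0.85.

0.85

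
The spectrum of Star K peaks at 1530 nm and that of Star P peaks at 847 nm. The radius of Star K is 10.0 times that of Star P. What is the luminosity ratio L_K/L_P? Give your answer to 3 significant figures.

9.39

Wien's law gives T ∝ 1/λ_max, so T_K/T_P = λ_P/λ_K = 847/1530 = 0.5536.
Then L ∝ R²T⁴ gives L_K/L_P = (10.0)² × (0.5536)⁴ = 100.0 × 0.09392 = 9.392.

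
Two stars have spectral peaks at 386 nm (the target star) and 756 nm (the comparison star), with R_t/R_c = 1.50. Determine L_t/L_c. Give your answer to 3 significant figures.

33.1

Wien's law gives T ∝ 1/λ_max, so T_t/T_c = λ_c/λ_t = 756/386 = 1.959.
Then L ∝ R²T⁴ gives L_t/L_c = (1.50)² × (1.959)⁴ = 2.250 × 14.71 = 33.11.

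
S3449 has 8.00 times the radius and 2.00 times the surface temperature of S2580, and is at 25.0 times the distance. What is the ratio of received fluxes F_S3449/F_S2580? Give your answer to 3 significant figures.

L_S3449/L_S2580 = (R_S3449/R_S2580)²(T_S3449/T_S2580)⁴ = (8.00)² × (2.00)⁴ = 1024.
F_S3449/F_S2580 = (L_S3449/L_S2580)/(d_S3449/d_S2580)² = 1024 / (25.0)² = 1.638.

1.64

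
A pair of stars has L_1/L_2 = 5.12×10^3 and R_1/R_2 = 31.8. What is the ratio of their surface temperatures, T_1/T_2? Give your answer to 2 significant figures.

1.5

L ∝ R²T⁴ gives T ∝ (L/R²)^(1/4), so
T_1/T_2 = (5.12×10^3 / 31.8²)^(1/4) = (5.063)^(1/4) = 1.500.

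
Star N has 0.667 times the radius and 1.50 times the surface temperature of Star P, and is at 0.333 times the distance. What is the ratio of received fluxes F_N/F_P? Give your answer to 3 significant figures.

20.3

L_N/L_P = (R_N/R_P)²(T_N/T_P)⁴ = (0.667)² × (1.50)⁴ = 2.252.
F_N/F_P = (L_N/L_P)/(d_N/d_P)² = 2.252 / (0.333)² = 20.31.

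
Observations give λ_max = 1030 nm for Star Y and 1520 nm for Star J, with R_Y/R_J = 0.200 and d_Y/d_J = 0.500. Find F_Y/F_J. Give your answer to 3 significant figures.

Wien's law: T_Y/T_J = λ_J/λ_Y = 1520/1030 = 1.476.
L_Y/L_J = (R_Y/R_J)²(T_Y/T_J)⁴ = (0.200)²(1.476)⁴ = 0.1897.
F_Y/F_J = (L_Y/L_J)/(d_Y/d_J)² = 0.1897/(0.500)² = 0.7588.

0.759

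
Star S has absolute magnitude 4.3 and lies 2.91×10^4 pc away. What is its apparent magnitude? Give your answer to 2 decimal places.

m = M + 5 log₁₀(d/10 pc) = 4.3 + 5 log₁₀(2.91×10^4/10)
  = 4.3 + 5 × 3.464 = 4.3 + 17.32 = 21.62.

21.62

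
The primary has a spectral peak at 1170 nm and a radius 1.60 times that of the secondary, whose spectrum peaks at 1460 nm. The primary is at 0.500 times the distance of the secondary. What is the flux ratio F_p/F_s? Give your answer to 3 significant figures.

24.8

Wien's law: T_p/T_s = λ_s/λ_p = 1460/1170 = 1.248.
L_p/L_s = (R_p/R_s)²(T_p/T_s)⁴ = (1.60)²(1.248)⁴ = 6.207.
F_p/F_s = (L_p/L_s)/(d_p/d_s)² = 6.207/(0.500)² = 24.83.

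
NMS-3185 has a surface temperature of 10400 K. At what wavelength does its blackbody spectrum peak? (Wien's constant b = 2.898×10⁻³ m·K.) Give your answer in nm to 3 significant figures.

279 nm

λ_max = b/T = 2.898×10⁻³ / 10400 = 2.79×10^-7 m = 278.7 nm.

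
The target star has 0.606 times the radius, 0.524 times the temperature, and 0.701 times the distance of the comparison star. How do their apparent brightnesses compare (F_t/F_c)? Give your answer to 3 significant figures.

0.0563

L_t/L_c = (R_t/R_c)²(T_t/T_c)⁴ = (0.606)² × (0.524)⁴ = 0.02769.
F_t/F_c = (L_t/L_c)/(d_t/d_c)² = 0.02769 / (0.701)² = 0.05634.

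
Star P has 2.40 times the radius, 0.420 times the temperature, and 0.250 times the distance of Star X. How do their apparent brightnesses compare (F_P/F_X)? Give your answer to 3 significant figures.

2.87

L_P/L_X = (R_P/R_X)²(T_P/T_X)⁴ = (2.40)² × (0.420)⁴ = 0.1792.
F_P/F_X = (L_P/L_X)/(d_P/d_X)² = 0.1792 / (0.250)² = 2.868.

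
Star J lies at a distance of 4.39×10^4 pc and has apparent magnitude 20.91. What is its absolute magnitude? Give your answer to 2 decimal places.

2.70

M = m − 5 log₁₀(d/10 pc) = 20.91 − 5 log₁₀(4.39×10^4/10)
  = 20.91 − 5 × 3.642 = 20.91 − 18.21 = 2.70.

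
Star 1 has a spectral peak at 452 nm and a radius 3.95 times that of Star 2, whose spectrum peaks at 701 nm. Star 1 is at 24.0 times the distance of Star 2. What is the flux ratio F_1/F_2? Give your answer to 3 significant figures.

0.157

Wien's law: T_1/T_2 = λ_2/λ_1 = 701/452 = 1.551.
L_1/L_2 = (R_1/R_2)²(T_1/T_2)⁴ = (3.95)²(1.551)⁴ = 90.26.
F_1/F_2 = (L_1/L_2)/(d_1/d_2)² = 90.26/(24.0)² = 0.1567.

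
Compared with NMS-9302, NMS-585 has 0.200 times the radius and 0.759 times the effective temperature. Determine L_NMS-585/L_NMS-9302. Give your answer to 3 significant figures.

0.0133

From the Stefan–Boltzmann law, L ∝ R²T⁴, so
L_NMS-585/L_NMS-9302 = (R_NMS-585/R_NMS-9302)² (T_NMS-585/T_NMS-9302)⁴ = (0.200)² × (0.759)⁴ = 0.04000 × 0.3319 = 0.01327.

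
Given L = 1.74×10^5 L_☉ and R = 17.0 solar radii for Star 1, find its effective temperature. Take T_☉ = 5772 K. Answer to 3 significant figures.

2.86×10^4 K

T/T_☉ = (L/L_☉)^(1/4) / (R/R_☉)^(1/2)
T = 5772 × (1.74×10^5)^(1/4) / √(17.0) = 5772 × 20.42 / 4.123 = 2.859×10^4 K.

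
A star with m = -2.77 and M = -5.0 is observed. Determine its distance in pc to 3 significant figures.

m − M = 5 log₁₀(d/10 pc)
-2.77 − (-5.0) = 2.23 = 5 log₁₀(d/10)
d = 10 × 10^(2.23/5) = 10 × 10^0.446 = 27.93 pc.

27.9 pc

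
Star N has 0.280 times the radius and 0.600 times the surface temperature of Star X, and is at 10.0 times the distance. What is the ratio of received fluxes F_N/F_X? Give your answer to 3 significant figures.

1.02×10^-4

L_N/L_X = (R_N/R_X)²(T_N/T_X)⁴ = (0.280)² × (0.600)⁴ = 0.01016.
F_N/F_X = (L_N/L_X)/(d_N/d_X)² = 0.01016 / (10.0)² = 1.016×10^-4.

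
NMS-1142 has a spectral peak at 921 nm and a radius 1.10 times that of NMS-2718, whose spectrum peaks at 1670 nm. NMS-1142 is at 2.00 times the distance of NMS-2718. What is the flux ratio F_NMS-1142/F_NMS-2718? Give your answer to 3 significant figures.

3.27

Wien's law: T_NMS-1142/T_NMS-2718 = λ_NMS-2718/λ_NMS-1142 = 1670/921 = 1.813.
L_NMS-1142/L_NMS-2718 = (R_NMS-1142/R_NMS-2718)²(T_NMS-1142/T_NMS-2718)⁴ = (1.10)²(1.813)⁴ = 13.08.
F_NMS-1142/F_NMS-2718 = (L_NMS-1142/L_NMS-2718)/(d_NMS-1142/d_NMS-2718)² = 13.08/(2.00)² = 3.270.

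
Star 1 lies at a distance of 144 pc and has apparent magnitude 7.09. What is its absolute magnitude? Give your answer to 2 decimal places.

1.30

M = m − 5 log₁₀(d/10 pc) = 7.09 − 5 log₁₀(144/10)
  = 7.09 − 5 × 1.158 = 7.09 − 5.79 = 1.30.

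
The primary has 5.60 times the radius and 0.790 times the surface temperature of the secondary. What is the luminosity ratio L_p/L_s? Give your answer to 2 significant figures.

12

From the Stefan–Boltzmann law, L ∝ R²T⁴, so
L_p/L_s = (R_p/R_s)² (T_p/T_s)⁴ = (5.60)² × (0.790)⁴ = 31.36 × 0.3895 = 12.21.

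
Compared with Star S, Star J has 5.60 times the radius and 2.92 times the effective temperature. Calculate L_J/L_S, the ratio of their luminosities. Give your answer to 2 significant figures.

From the Stefan–Boltzmann law, L ∝ R²T⁴, so
L_J/L_S = (R_J/R_S)² (T_J/T_S)⁴ = (5.60)² × (2.92)⁴ = 31.36 × 72.70 = 2280.

2.3×10^3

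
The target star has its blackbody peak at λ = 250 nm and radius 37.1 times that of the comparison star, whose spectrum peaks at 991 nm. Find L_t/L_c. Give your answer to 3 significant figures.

Wien's law gives T ∝ 1/λ_max, so T_t/T_c = λ_c/λ_t = 991/250 = 3.964.
Then L ∝ R²T⁴ gives L_t/L_c = (37.1)² × (3.964)⁴ = 1376 × 246.9 = 3.398×10^5.

3.40×10^5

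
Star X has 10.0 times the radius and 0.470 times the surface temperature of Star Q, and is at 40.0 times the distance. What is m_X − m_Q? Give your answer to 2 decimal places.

6.29

L_X/L_Q = (10.0)²(0.470)⁴ = 4.880.
F_X/F_Q = (L_X/L_Q)/(d_X/d_Q)² = 4.880/1600 = 0.003050.
m_X − m_Q = −2.5 log₁₀(0.003050) = 6.29.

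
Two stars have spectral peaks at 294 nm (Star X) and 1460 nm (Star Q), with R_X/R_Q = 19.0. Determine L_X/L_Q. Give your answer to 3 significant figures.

Wien's law gives T ∝ 1/λ_max, so T_X/T_Q = λ_Q/λ_X = 1460/294 = 4.966.
Then L ∝ R²T⁴ gives L_X/L_Q = (19.0)² × (4.966)⁴ = 361.0 × 608.2 = 2.195×10^5.

2.20×10^5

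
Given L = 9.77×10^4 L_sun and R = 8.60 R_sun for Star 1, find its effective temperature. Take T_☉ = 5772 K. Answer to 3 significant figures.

T/T_☉ = (L/L_☉)^(1/4) / (R/R_☉)^(1/2)
T = 5772 × (9.77×10^4)^(1/4) / √(8.60) = 5772 × 17.68 / 2.933 = 3.480×10^4 K.

3.48×10^4 K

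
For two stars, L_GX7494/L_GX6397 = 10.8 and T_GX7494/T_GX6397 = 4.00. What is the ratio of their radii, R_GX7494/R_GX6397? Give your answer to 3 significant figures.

L ∝ R²T⁴ gives R ∝ √L / T², so
R_GX7494/R_GX6397 = √(10.8) / (4.00)² = 3.286 / 16.00 = 0.2054.

0.205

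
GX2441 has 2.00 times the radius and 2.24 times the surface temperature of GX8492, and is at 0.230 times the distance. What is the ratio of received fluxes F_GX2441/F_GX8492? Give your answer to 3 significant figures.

1.90×10^3

L_GX2441/L_GX8492 = (R_GX2441/R_GX8492)²(T_GX2441/T_GX8492)⁴ = (2.00)² × (2.24)⁴ = 100.7.
F_GX2441/F_GX8492 = (L_GX2441/L_GX8492)/(d_GX2441/d_GX8492)² = 100.7 / (0.230)² = 1904.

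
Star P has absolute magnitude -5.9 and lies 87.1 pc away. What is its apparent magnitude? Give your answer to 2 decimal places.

-1.20

m = M + 5 log₁₀(d/10 pc) = -5.9 + 5 log₁₀(87.1/10)
  = -5.9 + 5 × 0.940 = -5.9 + 4.70 = -1.20.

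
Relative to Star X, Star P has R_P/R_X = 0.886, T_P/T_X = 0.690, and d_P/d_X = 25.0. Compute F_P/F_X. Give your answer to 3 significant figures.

L_P/L_X = (R_P/R_X)²(T_P/T_X)⁴ = (0.886)² × (0.690)⁴ = 0.1779.
F_P/F_X = (L_P/L_X)/(d_P/d_X)² = 0.1779 / (25.0)² = 2.847×10^-4.

2.85×10^-4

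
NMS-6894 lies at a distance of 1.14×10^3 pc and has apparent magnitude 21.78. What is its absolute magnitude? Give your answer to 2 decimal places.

M = m − 5 log₁₀(d/10 pc) = 21.78 − 5 log₁₀(1.14×10^3/10)
  = 21.78 − 5 × 2.057 = 21.78 − 10.28 = 11.50.

11.50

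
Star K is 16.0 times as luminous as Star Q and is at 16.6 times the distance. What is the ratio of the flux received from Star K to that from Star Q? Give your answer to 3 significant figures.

0.0581

F = L/(4πd²), so F_K/F_Q = (L_K/L_Q) / (d_K/d_Q)²
= 16.0 / (16.6)² = 16.0 / 275.6 = 0.05806.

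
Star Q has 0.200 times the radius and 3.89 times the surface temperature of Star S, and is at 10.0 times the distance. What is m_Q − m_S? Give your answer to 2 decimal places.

L_Q/L_S = (0.200)²(3.89)⁴ = 9.159.
F_Q/F_S = (L_Q/L_S)/(d_Q/d_S)² = 9.159/100.0 = 0.09159.
m_Q − m_S = −2.5 log₁₀(0.09159) = 2.60.

2.60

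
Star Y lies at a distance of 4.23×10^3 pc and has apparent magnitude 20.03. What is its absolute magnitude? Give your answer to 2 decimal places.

M = m − 5 log₁₀(d/10 pc) = 20.03 − 5 log₁₀(4.23×10^3/10)
  = 20.03 − 5 × 2.626 = 20.03 − 13.13 = 6.90.

6.90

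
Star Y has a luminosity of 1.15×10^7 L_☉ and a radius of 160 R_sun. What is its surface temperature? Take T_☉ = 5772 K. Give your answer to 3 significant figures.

T/T_☉ = (L/L_☉)^(1/4) / (R/R_☉)^(1/2)
T = 5772 × (1.15×10^7)^(1/4) / √(160) = 5772 × 58.23 / 12.65 = 2.657×10^4 K.

2.66×10^4 K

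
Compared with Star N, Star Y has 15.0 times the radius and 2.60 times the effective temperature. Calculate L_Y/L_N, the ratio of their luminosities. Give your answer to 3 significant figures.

1.03×10^4

From the Stefan–Boltzmann law, L ∝ R²T⁴, so
L_Y/L_N = (R_Y/R_N)² (T_Y/T_N)⁴ = (15.0)² × (2.60)⁴ = 225.0 × 45.70 = 1.028×10^4.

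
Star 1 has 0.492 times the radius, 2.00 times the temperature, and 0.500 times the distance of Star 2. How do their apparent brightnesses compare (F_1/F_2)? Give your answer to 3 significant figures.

L_1/L_2 = (R_1/R_2)²(T_1/T_2)⁴ = (0.492)² × (2.00)⁴ = 3.873.
F_1/F_2 = (L_1/L_2)/(d_1/d_2)² = 3.873 / (0.500)² = 15.49.

15.5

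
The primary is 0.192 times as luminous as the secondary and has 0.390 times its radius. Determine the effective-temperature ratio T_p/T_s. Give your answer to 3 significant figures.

L ∝ R²T⁴ gives T ∝ (L/R²)^(1/4), so
T_p/T_s = (0.192 / 0.390²)^(1/4) = (1.262)^(1/4) = 1.060.

1.06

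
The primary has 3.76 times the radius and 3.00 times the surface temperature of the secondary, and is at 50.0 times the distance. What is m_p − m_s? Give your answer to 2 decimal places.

L_p/L_s = (3.76)²(3.00)⁴ = 1145.
F_p/F_s = (L_p/L_s)/(d_p/d_s)² = 1145/2500 = 0.4581.
m_p − m_s = −2.5 log₁₀(0.4581) = 0.85.

0.85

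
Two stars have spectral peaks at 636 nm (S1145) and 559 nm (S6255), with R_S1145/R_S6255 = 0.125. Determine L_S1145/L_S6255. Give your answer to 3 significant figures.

0.00932

Wien's law gives T ∝ 1/λ_max, so T_S1145/T_S6255 = λ_S6255/λ_S1145 = 559/636 = 0.8789.
Then L ∝ R²T⁴ gives L_S1145/L_S6255 = (0.125)² × (0.8789)⁴ = 0.01562 × 0.5968 = 0.009325.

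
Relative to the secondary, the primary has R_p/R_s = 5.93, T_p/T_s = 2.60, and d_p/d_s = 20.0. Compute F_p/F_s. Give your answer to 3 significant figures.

4.02

L_p/L_s = (R_p/R_s)²(T_p/T_s)⁴ = (5.93)² × (2.60)⁴ = 1607.
F_p/F_s = (L_p/L_s)/(d_p/d_s)² = 1607 / (20.0)² = 4.017.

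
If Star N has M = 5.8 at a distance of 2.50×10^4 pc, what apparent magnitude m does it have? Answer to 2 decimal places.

m = M + 5 log₁₀(d/10 pc) = 5.8 + 5 log₁₀(2.50×10^4/10)
  = 5.8 + 5 × 3.398 = 5.8 + 16.99 = 22.79.

22.79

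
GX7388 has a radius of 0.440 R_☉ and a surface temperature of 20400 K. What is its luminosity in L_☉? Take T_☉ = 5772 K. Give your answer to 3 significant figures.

L/L_☉ = (R/R_☉)² (T/T_☉)⁴ = (0.440)² × (20400/5772)⁴
       = 0.1936 × (3.534)⁴ = 0.1936 × 156.0 = 30.21.

30.2 L_☉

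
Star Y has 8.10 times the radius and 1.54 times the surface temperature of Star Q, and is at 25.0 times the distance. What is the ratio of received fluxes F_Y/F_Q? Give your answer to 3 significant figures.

0.590

L_Y/L_Q = (R_Y/R_Q)²(T_Y/T_Q)⁴ = (8.10)² × (1.54)⁴ = 369.0.
F_Y/F_Q = (L_Y/L_Q)/(d_Y/d_Q)² = 369.0 / (25.0)² = 0.5904.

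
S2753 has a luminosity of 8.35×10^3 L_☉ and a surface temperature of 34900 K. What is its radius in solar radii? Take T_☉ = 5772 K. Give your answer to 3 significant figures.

2.50 solar radii

R/R_☉ = √(L/L_☉) / (T/T_☉)² = √(8.35×10^3) / (6.046)²
       = 91.38 / 36.56 = 2.499.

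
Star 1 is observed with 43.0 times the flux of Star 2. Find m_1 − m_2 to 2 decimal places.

m_1 − m_2 = −2.5 log₁₀(F_1/F_2) = −2.5 log₁₀(43.0) = −2.5 × (1.633) = -4.084.

-4.08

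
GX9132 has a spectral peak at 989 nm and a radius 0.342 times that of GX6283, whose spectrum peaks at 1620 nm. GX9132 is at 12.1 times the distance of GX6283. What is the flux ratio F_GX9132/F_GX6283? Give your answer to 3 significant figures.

Wien's law: T_GX9132/T_GX6283 = λ_GX6283/λ_GX9132 = 1620/989 = 1.638.
L_GX9132/L_GX6283 = (R_GX9132/R_GX6283)²(T_GX9132/T_GX6283)⁴ = (0.342)²(1.638)⁴ = 0.8420.
F_GX9132/F_GX6283 = (L_GX9132/L_GX6283)/(d_GX9132/d_GX6283)² = 0.8420/(12.1)² = 0.005751.

0.00575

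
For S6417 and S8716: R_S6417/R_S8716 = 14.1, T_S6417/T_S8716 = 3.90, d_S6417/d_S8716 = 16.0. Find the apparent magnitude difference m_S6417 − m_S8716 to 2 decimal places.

L_S6417/L_S8716 = (14.1)²(3.90)⁴ = 4.599×10^4.
F_S6417/F_S8716 = (L_S6417/L_S8716)/(d_S6417/d_S8716)² = 4.599×10^4/256.0 = 179.7.
m_S6417 − m_S8716 = −2.5 log₁₀(179.7) = -5.64.

-5.64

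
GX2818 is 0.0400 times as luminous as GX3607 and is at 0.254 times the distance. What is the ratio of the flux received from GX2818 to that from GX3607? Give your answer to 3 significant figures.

0.620

F = L/(4πd²), so F_GX2818/F_GX3607 = (L_GX2818/L_GX3607) / (d_GX2818/d_GX3607)²
= 0.0400 / (0.254)² = 0.0400 / 0.06452 = 0.6200.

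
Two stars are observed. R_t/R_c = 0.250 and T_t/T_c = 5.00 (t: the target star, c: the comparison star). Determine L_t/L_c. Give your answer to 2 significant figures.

39

From the Stefan–Boltzmann law, L ∝ R²T⁴, so
L_t/L_c = (R_t/R_c)² (T_t/T_c)⁴ = (0.250)² × (5.00)⁴ = 0.06250 × 625.0 = 39.06.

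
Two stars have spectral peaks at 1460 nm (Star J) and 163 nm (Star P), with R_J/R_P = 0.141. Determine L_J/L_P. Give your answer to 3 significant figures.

3.09×10^-6

Wien's law gives T ∝ 1/λ_max, so T_J/T_P = λ_P/λ_J = 163/1460 = 0.1116.
Then L ∝ R²T⁴ gives L_J/L_P = (0.141)² × (0.1116)⁴ = 0.01988 × 1.554×10^-4 = 3.089×10^-6.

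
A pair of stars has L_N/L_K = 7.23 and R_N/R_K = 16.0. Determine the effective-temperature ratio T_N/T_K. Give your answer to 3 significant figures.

L ∝ R²T⁴ gives T ∝ (L/R²)^(1/4), so
T_N/T_K = (7.23 / 16.0²)^(1/4) = (0.02824)^(1/4) = 0.4099.

0.410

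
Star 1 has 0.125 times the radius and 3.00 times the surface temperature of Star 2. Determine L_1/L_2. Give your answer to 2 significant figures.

1.3

From the Stefan–Boltzmann law, L ∝ R²T⁴, so
L_1/L_2 = (R_1/R_2)² (T_1/T_2)⁴ = (0.125)² × (3.00)⁴ = 0.01562 × 81.00 = 1.266.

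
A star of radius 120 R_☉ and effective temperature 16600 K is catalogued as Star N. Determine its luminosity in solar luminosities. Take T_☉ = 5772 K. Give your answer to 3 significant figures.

9.85×10^5 solar luminosities

L/L_☉ = (R/R_☉)² (T/T_☉)⁴ = (120)² × (16600/5772)⁴
       = 1.440×10^4 × (2.876)⁴ = 1.440×10^4 × 68.41 = 9.851×10^5.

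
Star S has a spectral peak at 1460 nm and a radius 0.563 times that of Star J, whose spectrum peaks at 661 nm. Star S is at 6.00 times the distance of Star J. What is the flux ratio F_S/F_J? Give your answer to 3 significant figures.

3.70×10^-4

Wien's law: T_S/T_J = λ_J/λ_S = 661/1460 = 0.4527.
L_S/L_J = (R_S/R_J)²(T_S/T_J)⁴ = (0.563)²(0.4527)⁴ = 0.01332.
F_S/F_J = (L_S/L_J)/(d_S/d_J)² = 0.01332/(6.00)² = 3.699×10^-4.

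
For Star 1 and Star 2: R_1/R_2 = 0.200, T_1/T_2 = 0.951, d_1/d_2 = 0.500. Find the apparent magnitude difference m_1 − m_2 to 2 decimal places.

L_1/L_2 = (0.200)²(0.951)⁴ = 0.03272.
F_1/F_2 = (L_1/L_2)/(d_1/d_2)² = 0.03272/0.2500 = 0.1309.
m_1 − m_2 = −2.5 log₁₀(0.1309) = 2.21.

2.21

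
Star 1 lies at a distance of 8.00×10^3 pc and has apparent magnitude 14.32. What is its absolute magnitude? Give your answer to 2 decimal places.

-0.20

M = m − 5 log₁₀(d/10 pc) = 14.32 − 5 log₁₀(8.00×10^3/10)
  = 14.32 − 5 × 2.903 = 14.32 − 14.52 = -0.20.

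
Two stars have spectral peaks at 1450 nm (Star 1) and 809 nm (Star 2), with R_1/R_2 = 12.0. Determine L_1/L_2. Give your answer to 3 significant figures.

14.0

Wien's law gives T ∝ 1/λ_max, so T_1/T_2 = λ_2/λ_1 = 809/1450 = 0.5579.
Then L ∝ R²T⁴ gives L_1/L_2 = (12.0)² × (0.5579)⁴ = 144.0 × 0.09690 = 13.95.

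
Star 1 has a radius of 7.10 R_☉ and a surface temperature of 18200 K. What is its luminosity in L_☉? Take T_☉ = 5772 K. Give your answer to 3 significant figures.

L/L_☉ = (R/R_☉)² (T/T_☉)⁴ = (7.10)² × (18200/5772)⁴
       = 50.41 × (3.153)⁴ = 50.41 × 98.85 = 4983.

4.98×10^3 L_☉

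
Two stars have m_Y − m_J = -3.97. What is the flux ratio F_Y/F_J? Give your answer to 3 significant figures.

F_Y/F_J = 10^(−(m_Y − m_J)/2.5) = 10^(3.97/2.5) = 10^1.588 = 38.73.

38.7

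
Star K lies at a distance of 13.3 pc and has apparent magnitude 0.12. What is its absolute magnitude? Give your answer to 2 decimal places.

M = m − 5 log₁₀(d/10 pc) = 0.12 − 5 log₁₀(13.3/10)
  = 0.12 − 5 × 0.124 = 0.12 − 0.62 = -0.50.

-0.50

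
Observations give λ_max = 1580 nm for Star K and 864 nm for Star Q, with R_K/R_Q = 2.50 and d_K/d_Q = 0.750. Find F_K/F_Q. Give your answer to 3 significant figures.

Wien's law: T_K/T_Q = λ_Q/λ_K = 864/1580 = 0.5468.
L_K/L_Q = (R_K/R_Q)²(T_K/T_Q)⁴ = (2.50)²(0.5468)⁴ = 0.5589.
F_K/F_Q = (L_K/L_Q)/(d_K/d_Q)² = 0.5589/(0.750)² = 0.9935.

0.994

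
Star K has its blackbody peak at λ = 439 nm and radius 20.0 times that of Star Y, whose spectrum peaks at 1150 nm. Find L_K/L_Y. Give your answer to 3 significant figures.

1.88×10^4

Wien's law gives T ∝ 1/λ_max, so T_K/T_Y = λ_Y/λ_K = 1150/439 = 2.620.
Then L ∝ R²T⁴ gives L_K/L_Y = (20.0)² × (2.620)⁴ = 400.0 × 47.09 = 1.884×10^4.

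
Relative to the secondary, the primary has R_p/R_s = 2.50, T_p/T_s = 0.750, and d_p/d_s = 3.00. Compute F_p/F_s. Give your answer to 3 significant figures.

L_p/L_s = (R_p/R_s)²(T_p/T_s)⁴ = (2.50)² × (0.750)⁴ = 1.978.
F_p/F_s = (L_p/L_s)/(d_p/d_s)² = 1.978 / (3.00)² = 0.2197.

0.220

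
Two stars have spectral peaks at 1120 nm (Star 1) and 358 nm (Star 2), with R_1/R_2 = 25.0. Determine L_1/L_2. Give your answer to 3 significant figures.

6.52

Wien's law gives T ∝ 1/λ_max, so T_1/T_2 = λ_2/λ_1 = 358/1120 = 0.3196.
Then L ∝ R²T⁴ gives L_1/L_2 = (25.0)² × (0.3196)⁴ = 625.0 × 0.01044 = 6.524.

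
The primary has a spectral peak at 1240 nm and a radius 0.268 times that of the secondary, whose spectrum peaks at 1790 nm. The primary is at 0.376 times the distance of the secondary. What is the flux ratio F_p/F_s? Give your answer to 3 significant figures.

Wien's law: T_p/T_s = λ_s/λ_p = 1790/1240 = 1.444.
L_p/L_s = (R_p/R_s)²(T_p/T_s)⁴ = (0.268)²(1.444)⁴ = 0.3119.
F_p/F_s = (L_p/L_s)/(d_p/d_s)² = 0.3119/(0.376)² = 2.206.

2.21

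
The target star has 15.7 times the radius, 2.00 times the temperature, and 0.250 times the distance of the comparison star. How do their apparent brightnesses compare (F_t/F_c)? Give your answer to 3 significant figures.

L_t/L_c = (R_t/R_c)²(T_t/T_c)⁴ = (15.7)² × (2.00)⁴ = 3944.
F_t/F_c = (L_t/L_c)/(d_t/d_c)² = 3944 / (0.250)² = 6.310×10^4.

6.31×10^4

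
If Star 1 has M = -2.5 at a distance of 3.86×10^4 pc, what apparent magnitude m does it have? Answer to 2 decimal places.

15.43

m = M + 5 log₁₀(d/10 pc) = -2.5 + 5 log₁₀(3.86×10^4/10)
  = -2.5 + 5 × 3.587 = -2.5 + 17.93 = 15.43.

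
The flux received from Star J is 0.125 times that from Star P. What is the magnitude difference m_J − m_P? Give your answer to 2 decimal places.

2.26

m_J − m_P = −2.5 log₁₀(F_J/F_P) = −2.5 log₁₀(0.125) = −2.5 × (-0.903) = 2.258.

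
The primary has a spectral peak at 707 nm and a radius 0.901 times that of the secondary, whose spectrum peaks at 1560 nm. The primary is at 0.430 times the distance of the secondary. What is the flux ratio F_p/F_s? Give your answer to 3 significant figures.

Wien's law: T_p/T_s = λ_s/λ_p = 1560/707 = 2.207.
L_p/L_s = (R_p/R_s)²(T_p/T_s)⁴ = (0.901)²(2.207)⁴ = 19.24.
F_p/F_s = (L_p/L_s)/(d_p/d_s)² = 19.24/(0.430)² = 104.1.

104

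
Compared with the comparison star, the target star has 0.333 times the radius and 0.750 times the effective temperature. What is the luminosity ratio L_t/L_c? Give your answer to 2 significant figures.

From the Stefan–Boltzmann law, L ∝ R²T⁴, so
L_t/L_c = (R_t/R_c)² (T_t/T_c)⁴ = (0.333)² × (0.750)⁴ = 0.1109 × 0.3164 = 0.03509.

0.035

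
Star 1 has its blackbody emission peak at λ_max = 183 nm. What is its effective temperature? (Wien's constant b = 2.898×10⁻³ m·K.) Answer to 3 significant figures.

T = b/λ_max = 2.898×10⁻³ / (183×10⁻⁹) = 1.584×10^4 K.

1.58×10^4 K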